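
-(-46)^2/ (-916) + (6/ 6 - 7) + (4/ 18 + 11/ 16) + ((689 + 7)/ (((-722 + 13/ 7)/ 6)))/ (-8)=-341669617/ 166232016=-2.06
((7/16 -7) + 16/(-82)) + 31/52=-52545/8528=-6.16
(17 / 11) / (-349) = -17 / 3839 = -0.00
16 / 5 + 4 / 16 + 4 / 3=287 / 60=4.78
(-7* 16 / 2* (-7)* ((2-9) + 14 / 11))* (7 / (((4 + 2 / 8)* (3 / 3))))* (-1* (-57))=-39414816 / 187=-210774.42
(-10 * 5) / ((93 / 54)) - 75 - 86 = -5891 / 31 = -190.03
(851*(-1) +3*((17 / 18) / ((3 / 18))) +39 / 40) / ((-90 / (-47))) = -522029 / 1200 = -435.02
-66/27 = -2.44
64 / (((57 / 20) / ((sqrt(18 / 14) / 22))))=640 * sqrt(7) / 1463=1.16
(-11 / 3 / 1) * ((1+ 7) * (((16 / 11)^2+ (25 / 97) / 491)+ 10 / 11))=-139476056 / 1571691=-88.74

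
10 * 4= 40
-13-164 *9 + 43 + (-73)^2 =3883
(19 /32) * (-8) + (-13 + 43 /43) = -67 /4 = -16.75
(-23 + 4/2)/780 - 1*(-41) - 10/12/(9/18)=30659/780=39.31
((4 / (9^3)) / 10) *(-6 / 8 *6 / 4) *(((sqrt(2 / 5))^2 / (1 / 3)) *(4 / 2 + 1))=-1 / 450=-0.00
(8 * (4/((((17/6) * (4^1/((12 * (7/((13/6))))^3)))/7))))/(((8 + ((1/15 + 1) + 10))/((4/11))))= 1290482565120/58749977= 21965.67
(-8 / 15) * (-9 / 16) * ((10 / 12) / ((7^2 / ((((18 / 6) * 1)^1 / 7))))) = 3 / 1372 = 0.00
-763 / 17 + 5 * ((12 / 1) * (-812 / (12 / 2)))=-138803 / 17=-8164.88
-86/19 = -4.53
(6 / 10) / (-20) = -3 / 100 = -0.03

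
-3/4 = -0.75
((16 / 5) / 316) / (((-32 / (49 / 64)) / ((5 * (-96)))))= 147 / 1264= 0.12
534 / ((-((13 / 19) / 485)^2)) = -45345264150 / 169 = -268315172.49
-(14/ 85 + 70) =-5964/ 85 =-70.16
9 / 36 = 0.25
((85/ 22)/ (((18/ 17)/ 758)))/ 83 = 547655/ 16434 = 33.32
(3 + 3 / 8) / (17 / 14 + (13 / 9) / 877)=1491777 / 537452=2.78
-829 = -829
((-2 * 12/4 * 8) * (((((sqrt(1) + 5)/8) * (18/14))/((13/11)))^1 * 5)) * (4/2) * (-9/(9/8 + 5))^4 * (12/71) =-11493410734080/37246379261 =-308.58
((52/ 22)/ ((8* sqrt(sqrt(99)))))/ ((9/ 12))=13* 11^(3/ 4)* sqrt(3)/ 1089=0.12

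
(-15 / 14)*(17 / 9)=-85 / 42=-2.02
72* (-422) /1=-30384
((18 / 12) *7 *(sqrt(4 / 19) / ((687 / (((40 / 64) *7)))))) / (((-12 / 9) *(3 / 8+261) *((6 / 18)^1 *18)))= -245 *sqrt(19) / 72783528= -0.00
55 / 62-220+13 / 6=-20176 / 93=-216.95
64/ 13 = 4.92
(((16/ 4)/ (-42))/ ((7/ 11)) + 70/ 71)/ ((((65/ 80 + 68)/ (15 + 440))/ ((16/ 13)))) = 11171840/ 1641591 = 6.81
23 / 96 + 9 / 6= 167 / 96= 1.74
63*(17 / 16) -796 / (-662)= 360869 / 5296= 68.14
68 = 68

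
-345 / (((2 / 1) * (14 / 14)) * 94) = -345 / 188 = -1.84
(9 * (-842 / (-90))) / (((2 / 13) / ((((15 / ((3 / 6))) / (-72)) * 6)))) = -1368.25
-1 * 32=-32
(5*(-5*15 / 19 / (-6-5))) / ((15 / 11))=25 / 19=1.32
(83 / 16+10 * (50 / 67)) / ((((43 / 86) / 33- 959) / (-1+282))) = -125751153 / 33925048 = -3.71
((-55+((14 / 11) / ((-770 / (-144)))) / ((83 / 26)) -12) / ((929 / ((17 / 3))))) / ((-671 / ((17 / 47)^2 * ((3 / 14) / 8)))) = 16510927493 / 7744358334346480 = 0.00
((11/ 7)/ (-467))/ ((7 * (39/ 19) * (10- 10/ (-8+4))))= -418/ 22310925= -0.00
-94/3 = -31.33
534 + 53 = 587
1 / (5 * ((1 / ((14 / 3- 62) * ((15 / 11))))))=-172 / 11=-15.64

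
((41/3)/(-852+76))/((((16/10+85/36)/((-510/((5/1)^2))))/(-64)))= -401472/69161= -5.80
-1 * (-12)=12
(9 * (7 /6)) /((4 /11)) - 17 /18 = 2011 /72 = 27.93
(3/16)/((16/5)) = 15/256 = 0.06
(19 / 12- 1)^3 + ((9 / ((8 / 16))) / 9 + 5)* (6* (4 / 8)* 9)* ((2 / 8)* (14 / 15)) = 382739 / 8640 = 44.30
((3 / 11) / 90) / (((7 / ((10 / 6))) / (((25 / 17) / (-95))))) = -5 / 447678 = -0.00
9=9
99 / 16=6.19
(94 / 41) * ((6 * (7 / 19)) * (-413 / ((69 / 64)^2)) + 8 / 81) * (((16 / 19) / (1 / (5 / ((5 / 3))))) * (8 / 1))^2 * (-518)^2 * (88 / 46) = -11625380430177407860736 / 30794324157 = -377516985627.20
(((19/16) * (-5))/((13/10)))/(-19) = 25/104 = 0.24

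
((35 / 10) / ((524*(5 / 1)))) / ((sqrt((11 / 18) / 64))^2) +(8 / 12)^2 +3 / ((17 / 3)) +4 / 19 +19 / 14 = 786272759 / 293229090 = 2.68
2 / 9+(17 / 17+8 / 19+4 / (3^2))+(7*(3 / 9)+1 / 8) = 691 / 152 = 4.55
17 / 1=17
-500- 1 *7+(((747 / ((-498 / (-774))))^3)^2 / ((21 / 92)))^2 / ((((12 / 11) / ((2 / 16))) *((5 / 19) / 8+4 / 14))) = 41398736253681184230537420000000000000.00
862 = 862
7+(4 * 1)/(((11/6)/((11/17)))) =143/17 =8.41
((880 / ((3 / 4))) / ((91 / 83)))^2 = 85357465600 / 74529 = 1145291.97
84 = 84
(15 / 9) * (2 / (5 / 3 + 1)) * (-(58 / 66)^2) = -0.97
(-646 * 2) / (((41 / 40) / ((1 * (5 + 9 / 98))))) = -12894160 / 2009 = -6418.20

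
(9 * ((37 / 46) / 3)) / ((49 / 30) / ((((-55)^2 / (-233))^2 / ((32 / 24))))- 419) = -45707371875 / 7936366846438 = -0.01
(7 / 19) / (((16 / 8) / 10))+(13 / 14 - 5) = -593 / 266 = -2.23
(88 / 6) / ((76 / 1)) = 11 / 57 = 0.19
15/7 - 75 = -510/7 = -72.86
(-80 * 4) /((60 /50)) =-266.67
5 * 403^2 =812045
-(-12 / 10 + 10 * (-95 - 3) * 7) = 34306 / 5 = 6861.20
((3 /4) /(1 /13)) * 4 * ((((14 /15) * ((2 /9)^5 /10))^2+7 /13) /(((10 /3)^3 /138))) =3157719138158249 /40356300937500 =78.25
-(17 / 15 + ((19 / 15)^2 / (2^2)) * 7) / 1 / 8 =-3547 / 7200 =-0.49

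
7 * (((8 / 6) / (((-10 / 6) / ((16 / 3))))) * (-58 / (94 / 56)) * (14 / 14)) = 1031.99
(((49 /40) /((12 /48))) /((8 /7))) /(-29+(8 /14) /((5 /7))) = -343 /2256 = -0.15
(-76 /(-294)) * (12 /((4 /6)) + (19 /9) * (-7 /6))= 15941 /3969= 4.02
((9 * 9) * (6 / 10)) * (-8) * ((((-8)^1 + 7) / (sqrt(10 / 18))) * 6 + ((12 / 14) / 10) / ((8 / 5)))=-729 / 35 + 34992 * sqrt(5) / 25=3108.95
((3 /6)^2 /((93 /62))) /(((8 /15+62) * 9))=5 /16884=0.00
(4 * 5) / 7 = 20 / 7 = 2.86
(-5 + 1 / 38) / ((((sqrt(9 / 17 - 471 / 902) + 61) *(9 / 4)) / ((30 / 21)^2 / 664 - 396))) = 9038628400758 / 629859983417 - 9663117 *sqrt(1702074) / 629859983417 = 14.33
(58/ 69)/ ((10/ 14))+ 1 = 751/ 345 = 2.18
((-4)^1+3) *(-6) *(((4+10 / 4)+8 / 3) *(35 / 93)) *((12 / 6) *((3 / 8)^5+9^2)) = 1703272725 / 507904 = 3353.53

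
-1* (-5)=5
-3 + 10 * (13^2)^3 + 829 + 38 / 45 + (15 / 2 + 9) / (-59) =256307946959 / 5310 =48268916.56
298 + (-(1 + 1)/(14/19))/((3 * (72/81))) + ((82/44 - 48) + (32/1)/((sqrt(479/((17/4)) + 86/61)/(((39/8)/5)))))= 26 * sqrt(1014186)/8965 + 154521/616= 253.77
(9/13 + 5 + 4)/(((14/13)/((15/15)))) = 9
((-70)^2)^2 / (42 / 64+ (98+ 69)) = 153664000 / 1073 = 143209.69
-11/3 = -3.67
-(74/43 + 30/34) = -1903/731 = -2.60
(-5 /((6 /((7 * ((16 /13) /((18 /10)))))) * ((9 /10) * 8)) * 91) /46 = -6125 /5589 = -1.10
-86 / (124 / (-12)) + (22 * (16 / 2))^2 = 960514 / 31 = 30984.32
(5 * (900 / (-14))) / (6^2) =-125 / 14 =-8.93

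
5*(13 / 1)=65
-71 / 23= -3.09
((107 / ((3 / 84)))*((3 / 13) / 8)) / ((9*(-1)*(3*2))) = -749 / 468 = -1.60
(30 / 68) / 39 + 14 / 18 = 3139 / 3978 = 0.79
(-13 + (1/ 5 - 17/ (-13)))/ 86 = -747/ 5590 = -0.13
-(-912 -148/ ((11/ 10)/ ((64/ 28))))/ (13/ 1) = 93904/ 1001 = 93.81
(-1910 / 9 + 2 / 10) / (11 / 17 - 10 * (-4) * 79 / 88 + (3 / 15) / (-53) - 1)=-94560851 / 15856182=-5.96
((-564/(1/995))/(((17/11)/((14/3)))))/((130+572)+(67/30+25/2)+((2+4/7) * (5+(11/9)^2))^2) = -571679677800/335870581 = -1702.08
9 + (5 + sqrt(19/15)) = sqrt(285)/15 + 14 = 15.13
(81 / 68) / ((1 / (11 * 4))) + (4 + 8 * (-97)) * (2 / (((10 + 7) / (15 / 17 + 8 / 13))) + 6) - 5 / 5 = -17720334 / 3757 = -4716.62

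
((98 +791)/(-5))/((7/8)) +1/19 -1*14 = -20629/95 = -217.15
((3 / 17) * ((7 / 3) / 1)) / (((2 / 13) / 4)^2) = 4732 / 17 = 278.35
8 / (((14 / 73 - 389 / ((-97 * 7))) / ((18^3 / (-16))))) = -144537372 / 37903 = -3813.35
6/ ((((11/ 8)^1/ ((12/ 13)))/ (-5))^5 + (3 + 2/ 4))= 152882380800000/ 89121591691057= 1.72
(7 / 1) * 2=14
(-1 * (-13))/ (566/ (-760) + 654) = 4940/ 248237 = 0.02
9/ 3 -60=-57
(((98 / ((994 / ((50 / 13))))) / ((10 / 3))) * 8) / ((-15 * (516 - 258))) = -28 / 119067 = -0.00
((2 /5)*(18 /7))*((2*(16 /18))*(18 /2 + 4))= 832 /35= 23.77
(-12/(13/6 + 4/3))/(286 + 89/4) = -32/2877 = -0.01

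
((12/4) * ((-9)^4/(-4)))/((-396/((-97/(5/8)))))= -212139/110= -1928.54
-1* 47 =-47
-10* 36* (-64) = 23040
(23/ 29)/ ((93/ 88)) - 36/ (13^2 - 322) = 45196/ 45849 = 0.99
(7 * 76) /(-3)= -532 /3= -177.33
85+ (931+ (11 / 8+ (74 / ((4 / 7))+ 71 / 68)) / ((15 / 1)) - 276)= 1527541 / 2040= 748.79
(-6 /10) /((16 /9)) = -27 /80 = -0.34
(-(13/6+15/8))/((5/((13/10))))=-1261/1200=-1.05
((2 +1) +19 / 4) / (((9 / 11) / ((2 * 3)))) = 341 / 6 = 56.83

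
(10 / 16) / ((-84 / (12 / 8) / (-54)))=135 / 224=0.60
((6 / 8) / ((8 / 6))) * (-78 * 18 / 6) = -1053 / 8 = -131.62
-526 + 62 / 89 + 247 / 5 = -211777 / 445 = -475.90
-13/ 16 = -0.81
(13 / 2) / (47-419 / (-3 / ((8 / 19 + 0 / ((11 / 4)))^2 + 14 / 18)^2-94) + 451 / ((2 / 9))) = 12177844237 / 3898421629439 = 0.00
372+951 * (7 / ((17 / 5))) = 39609 / 17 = 2329.94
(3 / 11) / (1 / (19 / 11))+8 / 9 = 1481 / 1089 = 1.36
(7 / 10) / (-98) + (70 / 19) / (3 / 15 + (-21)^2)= 0.00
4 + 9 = 13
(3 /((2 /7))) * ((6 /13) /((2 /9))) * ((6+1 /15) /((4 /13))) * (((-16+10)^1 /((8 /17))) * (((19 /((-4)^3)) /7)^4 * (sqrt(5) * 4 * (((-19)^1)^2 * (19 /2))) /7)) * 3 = -48003593999517 * sqrt(5) /460366807040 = -233.16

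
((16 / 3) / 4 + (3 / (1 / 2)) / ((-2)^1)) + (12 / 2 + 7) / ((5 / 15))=112 / 3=37.33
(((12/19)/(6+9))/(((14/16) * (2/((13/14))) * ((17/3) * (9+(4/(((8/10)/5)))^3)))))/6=0.00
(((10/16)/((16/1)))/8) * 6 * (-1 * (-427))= 6405/512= 12.51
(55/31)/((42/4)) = 110/651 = 0.17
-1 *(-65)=65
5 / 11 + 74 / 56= 547 / 308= 1.78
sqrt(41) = 6.40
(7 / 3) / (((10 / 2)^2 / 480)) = 224 / 5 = 44.80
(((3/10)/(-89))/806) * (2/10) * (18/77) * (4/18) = -3/69043975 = -0.00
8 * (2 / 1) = 16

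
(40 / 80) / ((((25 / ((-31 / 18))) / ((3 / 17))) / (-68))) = 31 / 75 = 0.41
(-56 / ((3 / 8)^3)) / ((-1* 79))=28672 / 2133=13.44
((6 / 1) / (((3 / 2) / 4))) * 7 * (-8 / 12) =-224 / 3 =-74.67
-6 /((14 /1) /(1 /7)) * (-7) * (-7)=-3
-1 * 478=-478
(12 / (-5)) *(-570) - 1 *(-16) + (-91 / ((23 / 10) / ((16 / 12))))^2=19838824 / 4761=4166.94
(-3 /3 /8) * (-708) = 177 /2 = 88.50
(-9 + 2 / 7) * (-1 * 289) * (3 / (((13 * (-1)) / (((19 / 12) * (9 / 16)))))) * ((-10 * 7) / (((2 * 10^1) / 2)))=3623.27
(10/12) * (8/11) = 20/33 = 0.61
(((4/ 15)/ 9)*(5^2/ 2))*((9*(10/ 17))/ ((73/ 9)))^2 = 243000/ 1540081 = 0.16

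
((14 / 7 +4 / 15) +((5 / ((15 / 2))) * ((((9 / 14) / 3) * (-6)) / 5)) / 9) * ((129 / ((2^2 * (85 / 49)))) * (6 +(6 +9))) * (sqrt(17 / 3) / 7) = 17759 * sqrt(51) / 425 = 298.41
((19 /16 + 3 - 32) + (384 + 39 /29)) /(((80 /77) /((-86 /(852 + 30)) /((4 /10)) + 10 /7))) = 381392605 /935424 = 407.72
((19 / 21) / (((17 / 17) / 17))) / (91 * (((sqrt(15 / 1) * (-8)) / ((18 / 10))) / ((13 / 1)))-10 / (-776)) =-389005696 * sqrt(15) / 11802649465-1127916 / 82618546255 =-0.13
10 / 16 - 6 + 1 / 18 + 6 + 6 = 481 / 72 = 6.68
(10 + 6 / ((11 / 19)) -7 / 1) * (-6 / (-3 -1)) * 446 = 98343 / 11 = 8940.27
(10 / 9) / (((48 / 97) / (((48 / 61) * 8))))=7760 / 549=14.13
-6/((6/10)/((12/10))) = -12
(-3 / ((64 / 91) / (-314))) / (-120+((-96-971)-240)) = -42861 / 45664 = -0.94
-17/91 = -0.19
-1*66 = -66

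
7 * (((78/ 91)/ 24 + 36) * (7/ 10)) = 7063/ 40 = 176.58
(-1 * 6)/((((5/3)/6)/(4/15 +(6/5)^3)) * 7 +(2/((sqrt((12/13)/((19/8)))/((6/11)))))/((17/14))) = 16830000/3241049- 646272 * sqrt(1482)/3241049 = -2.48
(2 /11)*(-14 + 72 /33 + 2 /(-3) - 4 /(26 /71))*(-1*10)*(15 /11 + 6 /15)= 3896296 /51909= 75.06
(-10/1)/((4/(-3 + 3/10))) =27/4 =6.75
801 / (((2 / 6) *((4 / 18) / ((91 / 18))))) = 218673 / 4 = 54668.25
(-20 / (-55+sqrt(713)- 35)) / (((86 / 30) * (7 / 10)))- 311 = -691234457 / 2223487+3000 * sqrt(713) / 2223487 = -310.84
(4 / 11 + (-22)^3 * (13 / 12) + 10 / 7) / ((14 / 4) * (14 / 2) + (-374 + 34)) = 5328496 / 145761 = 36.56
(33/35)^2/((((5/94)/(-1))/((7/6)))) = -19.50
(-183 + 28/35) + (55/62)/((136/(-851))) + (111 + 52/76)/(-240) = -452306183/2403120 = -188.22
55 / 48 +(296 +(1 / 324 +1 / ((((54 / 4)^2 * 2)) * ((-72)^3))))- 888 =-80384637169 / 136048896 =-590.85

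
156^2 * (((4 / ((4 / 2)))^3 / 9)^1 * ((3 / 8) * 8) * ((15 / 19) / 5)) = 194688 / 19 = 10246.74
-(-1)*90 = 90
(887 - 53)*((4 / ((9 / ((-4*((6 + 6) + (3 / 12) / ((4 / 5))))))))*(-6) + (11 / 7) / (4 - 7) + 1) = 109929.14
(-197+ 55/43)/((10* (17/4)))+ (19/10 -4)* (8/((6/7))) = -17694/731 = -24.21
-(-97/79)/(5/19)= 1843/395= 4.67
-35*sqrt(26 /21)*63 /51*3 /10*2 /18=-7*sqrt(546) /102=-1.60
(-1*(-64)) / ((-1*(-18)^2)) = -16 / 81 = -0.20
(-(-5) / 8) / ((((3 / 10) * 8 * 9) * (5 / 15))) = 25 / 288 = 0.09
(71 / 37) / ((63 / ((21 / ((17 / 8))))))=0.30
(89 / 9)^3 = 704969 / 729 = 967.04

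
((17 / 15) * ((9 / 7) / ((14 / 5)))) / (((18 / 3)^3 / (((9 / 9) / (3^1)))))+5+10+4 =402209 / 21168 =19.00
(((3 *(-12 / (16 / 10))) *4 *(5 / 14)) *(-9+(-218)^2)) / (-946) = 248625 / 154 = 1614.45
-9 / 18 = -1 / 2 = -0.50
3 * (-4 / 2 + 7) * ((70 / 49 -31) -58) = -9195 / 7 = -1313.57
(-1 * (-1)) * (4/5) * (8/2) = 16/5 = 3.20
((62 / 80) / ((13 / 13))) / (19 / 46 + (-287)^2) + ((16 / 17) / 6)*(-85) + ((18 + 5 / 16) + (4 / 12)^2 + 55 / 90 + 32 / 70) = 117606733403 / 19096524720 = 6.16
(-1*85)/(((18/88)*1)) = -3740/9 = -415.56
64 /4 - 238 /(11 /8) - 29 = -2047 /11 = -186.09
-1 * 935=-935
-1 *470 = -470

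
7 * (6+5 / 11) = 497 / 11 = 45.18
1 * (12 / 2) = 6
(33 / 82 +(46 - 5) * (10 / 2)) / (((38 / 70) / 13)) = 4918.85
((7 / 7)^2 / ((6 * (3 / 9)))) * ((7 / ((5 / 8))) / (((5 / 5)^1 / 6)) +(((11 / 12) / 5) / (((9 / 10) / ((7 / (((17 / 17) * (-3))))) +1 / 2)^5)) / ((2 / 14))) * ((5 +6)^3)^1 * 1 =5388304793333 / 122880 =43850136.66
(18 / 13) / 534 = 3 / 1157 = 0.00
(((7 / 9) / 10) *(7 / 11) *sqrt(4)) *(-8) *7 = -2744 / 495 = -5.54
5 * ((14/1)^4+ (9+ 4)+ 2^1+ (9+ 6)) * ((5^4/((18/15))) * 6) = 600718750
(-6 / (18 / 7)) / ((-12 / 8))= 1.56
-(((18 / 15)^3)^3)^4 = -10314424798490535546171949056 / 14551915228366851806640625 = -708.80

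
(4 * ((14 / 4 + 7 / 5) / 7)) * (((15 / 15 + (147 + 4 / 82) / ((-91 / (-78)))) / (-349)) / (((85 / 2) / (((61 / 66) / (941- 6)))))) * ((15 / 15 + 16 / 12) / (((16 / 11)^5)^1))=-20722135357 / 2439099777024000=-0.00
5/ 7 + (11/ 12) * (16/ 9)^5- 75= -71931352/ 1240029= -58.01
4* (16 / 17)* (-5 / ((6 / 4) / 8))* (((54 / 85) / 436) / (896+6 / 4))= -9216 / 56544295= -0.00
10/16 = 5/8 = 0.62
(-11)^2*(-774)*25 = -2341350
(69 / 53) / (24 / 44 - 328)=-759 / 190906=-0.00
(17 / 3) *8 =136 / 3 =45.33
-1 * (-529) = 529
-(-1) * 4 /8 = 1 /2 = 0.50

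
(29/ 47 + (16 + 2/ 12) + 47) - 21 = 12065/ 282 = 42.78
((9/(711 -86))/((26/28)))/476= 0.00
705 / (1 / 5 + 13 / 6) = 21150 / 71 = 297.89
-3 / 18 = -0.17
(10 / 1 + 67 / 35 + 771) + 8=27682 / 35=790.91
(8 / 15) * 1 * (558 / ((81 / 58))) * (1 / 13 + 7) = 2646656 / 1755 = 1508.07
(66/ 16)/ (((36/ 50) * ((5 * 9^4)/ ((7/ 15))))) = 77/ 944784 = 0.00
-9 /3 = -3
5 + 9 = 14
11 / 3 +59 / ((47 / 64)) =11845 / 141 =84.01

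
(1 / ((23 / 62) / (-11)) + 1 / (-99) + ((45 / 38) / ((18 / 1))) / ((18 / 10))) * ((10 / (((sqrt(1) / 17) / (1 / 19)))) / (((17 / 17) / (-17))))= 7408212995 / 1643994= 4506.23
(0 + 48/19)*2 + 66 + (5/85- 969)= -290018/323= -897.89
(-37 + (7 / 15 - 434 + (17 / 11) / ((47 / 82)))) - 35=-3899501 / 7755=-502.84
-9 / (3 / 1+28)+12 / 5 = 327 / 155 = 2.11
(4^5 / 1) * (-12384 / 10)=-6340608 / 5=-1268121.60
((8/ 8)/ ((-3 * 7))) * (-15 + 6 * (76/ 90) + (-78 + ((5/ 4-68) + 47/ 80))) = 36983/ 5040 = 7.34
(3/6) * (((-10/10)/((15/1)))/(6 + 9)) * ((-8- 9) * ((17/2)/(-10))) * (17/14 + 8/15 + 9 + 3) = -834343/1890000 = -0.44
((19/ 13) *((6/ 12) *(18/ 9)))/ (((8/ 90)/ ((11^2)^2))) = 12518055/ 52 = 240731.83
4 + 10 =14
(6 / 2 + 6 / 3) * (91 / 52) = 35 / 4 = 8.75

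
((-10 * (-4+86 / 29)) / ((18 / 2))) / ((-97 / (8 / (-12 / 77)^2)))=-296450 / 75951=-3.90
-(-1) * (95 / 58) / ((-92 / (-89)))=8455 / 5336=1.58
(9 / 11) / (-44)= -9 / 484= -0.02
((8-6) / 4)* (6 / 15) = 1 / 5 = 0.20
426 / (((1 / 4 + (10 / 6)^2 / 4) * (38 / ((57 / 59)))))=11502 / 1003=11.47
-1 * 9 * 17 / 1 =-153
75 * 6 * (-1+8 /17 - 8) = -65250 /17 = -3838.24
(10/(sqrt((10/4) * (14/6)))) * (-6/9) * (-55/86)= 110 * sqrt(210)/903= 1.77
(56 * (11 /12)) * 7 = 1078 /3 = 359.33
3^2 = 9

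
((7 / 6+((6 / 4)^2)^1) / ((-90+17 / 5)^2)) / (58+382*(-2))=-1025 / 1588406808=-0.00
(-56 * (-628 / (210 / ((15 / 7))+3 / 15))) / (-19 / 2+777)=70336 / 150737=0.47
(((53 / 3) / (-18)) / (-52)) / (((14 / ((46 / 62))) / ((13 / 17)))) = 1219 / 1593648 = 0.00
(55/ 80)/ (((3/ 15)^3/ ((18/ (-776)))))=-12375/ 6208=-1.99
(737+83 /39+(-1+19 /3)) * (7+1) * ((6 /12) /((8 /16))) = 77424 /13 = 5955.69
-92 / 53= -1.74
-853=-853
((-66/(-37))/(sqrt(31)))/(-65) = -66 * sqrt(31)/74555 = -0.00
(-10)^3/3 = -1000/3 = -333.33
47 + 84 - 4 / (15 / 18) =631 / 5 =126.20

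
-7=-7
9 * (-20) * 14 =-2520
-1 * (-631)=631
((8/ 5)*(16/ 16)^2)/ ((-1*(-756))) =2/ 945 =0.00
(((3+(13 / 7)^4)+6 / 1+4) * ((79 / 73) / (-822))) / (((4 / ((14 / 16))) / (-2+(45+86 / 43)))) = -35416095 / 109770976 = -0.32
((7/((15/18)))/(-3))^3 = -2744/125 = -21.95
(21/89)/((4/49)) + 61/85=109181/30260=3.61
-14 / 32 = -7 / 16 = -0.44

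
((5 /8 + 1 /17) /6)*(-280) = -1085 /34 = -31.91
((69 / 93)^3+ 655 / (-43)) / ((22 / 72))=-683637264 / 14091143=-48.52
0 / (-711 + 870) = 0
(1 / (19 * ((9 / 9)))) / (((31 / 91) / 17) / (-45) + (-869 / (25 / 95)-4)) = -69615 / 4373061736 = -0.00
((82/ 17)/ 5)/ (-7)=-82/ 595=-0.14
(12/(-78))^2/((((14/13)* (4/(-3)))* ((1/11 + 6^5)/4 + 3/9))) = -198/23355605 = -0.00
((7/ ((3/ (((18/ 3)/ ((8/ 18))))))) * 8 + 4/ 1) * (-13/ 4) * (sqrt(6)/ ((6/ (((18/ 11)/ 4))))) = -624 * sqrt(6)/ 11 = -138.95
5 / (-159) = -5 / 159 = -0.03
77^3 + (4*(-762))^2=9746837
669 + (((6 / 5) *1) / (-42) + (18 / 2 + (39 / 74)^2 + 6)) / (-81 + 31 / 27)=276364572447 / 413218960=668.81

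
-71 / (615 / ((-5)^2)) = -355 / 123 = -2.89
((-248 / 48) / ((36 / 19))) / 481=-589 / 103896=-0.01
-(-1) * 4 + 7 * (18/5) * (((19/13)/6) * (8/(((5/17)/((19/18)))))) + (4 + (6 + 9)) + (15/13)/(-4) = 775919/3900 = 198.95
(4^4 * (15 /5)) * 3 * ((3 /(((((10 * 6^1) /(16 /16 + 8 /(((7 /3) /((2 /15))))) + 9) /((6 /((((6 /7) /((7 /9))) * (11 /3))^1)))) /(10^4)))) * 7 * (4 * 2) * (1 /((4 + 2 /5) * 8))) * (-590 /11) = -174538182.73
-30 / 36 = -5 / 6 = -0.83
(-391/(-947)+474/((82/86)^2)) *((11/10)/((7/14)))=9136959623/7959535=1147.93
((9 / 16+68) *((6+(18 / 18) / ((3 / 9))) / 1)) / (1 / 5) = 49365 / 16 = 3085.31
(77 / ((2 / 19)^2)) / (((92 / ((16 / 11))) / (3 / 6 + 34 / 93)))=17689 / 186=95.10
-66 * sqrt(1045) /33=-2 * sqrt(1045)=-64.65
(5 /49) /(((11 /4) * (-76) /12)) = -60 /10241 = -0.01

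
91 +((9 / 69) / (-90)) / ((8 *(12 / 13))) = 6027827 / 66240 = 91.00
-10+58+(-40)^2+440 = 2088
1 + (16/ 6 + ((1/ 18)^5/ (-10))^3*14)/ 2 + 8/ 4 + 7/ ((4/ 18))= 241754622090442260479993/ 6746640616477458432000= 35.83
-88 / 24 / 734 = -11 / 2202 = -0.00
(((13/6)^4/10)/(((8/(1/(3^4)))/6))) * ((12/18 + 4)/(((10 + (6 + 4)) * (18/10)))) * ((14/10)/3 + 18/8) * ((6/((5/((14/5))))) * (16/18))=228116707/10628820000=0.02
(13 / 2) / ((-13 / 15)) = -15 / 2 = -7.50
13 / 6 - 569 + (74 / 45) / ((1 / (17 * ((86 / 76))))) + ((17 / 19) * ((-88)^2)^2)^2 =93540939901900860331 / 32490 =2879068633484175.45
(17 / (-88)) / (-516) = 0.00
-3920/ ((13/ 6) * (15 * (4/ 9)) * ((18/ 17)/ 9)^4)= -36832761/ 26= -1416644.65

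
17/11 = 1.55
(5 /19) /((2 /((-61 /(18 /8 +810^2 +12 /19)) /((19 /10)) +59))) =14709814405 /1894825122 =7.76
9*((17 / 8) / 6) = 51 / 16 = 3.19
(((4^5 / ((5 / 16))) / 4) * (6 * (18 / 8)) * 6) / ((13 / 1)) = 331776 / 65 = 5104.25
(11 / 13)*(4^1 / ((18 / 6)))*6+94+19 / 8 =10727 / 104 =103.14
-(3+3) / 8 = -3 / 4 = -0.75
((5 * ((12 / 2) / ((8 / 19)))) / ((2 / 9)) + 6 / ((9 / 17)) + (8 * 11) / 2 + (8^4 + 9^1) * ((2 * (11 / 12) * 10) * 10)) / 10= 18071023 / 240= 75295.93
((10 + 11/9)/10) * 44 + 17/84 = 62471/1260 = 49.58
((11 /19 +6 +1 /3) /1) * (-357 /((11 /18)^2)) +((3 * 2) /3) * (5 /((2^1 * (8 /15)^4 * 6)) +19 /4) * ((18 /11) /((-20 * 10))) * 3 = -12445434917757 /1883340800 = -6608.17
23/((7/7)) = 23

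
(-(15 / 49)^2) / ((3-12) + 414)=-0.00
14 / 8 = 7 / 4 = 1.75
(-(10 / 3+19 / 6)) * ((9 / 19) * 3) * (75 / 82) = -26325 / 3116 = -8.45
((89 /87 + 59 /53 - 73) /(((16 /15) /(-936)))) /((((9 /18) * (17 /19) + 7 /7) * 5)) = 8592.56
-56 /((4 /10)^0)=-56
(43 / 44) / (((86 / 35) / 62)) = 1085 / 44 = 24.66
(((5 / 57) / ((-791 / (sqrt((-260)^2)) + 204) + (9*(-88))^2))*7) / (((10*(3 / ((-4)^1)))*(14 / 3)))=-260 / 9299030673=-0.00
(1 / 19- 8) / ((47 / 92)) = -13892 / 893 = -15.56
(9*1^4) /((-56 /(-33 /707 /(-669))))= -99 /8829016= -0.00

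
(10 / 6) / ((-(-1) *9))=5 / 27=0.19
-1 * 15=-15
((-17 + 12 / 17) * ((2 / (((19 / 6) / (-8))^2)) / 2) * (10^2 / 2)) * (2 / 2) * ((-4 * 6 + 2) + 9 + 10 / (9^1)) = 379379200 / 6137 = 61818.35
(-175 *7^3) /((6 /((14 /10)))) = -84035 /6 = -14005.83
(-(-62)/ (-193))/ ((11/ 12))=-744/ 2123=-0.35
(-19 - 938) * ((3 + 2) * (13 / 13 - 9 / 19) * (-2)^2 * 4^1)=-765600 / 19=-40294.74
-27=-27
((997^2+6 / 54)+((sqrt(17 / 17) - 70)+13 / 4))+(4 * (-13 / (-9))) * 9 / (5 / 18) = 178943501 / 180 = 994130.56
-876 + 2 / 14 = -6131 / 7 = -875.86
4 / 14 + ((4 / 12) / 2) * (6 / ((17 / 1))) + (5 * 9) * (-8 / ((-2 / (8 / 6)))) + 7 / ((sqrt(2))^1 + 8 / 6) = 242.89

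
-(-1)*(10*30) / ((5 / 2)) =120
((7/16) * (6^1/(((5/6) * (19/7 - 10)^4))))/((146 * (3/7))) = 117649/6584795640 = 0.00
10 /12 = 5 /6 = 0.83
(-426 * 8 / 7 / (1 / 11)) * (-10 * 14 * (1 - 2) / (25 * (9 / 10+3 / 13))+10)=-3923744 / 49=-80076.41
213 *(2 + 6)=1704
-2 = -2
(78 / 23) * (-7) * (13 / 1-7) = -3276 / 23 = -142.43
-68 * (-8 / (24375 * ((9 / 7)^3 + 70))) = 186592 / 603013125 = 0.00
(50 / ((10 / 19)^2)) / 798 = 19 / 84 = 0.23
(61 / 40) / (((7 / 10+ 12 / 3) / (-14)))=-427 / 94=-4.54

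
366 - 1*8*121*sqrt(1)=-602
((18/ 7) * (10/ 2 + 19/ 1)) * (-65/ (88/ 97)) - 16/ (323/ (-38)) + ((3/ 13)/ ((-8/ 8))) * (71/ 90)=-2256448079/ 510510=-4419.99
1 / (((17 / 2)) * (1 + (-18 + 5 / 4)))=-8 / 1071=-0.01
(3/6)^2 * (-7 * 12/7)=-3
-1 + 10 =9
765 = 765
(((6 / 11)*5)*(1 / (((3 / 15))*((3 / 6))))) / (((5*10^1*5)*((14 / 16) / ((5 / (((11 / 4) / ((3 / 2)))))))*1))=288 / 847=0.34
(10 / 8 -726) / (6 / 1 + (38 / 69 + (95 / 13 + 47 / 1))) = -2600403 / 218360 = -11.91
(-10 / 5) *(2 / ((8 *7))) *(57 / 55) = -57 / 770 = -0.07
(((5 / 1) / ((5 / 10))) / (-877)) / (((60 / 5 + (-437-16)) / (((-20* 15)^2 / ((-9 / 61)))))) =-6100000 / 386757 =-15.77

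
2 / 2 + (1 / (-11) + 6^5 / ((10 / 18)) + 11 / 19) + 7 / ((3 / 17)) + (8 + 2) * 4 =44134388 / 3135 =14077.95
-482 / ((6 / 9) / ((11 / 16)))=-7953 / 16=-497.06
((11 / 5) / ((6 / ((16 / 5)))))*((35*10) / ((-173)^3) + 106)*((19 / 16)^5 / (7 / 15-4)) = -3737184993518757 / 44960809123840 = -83.12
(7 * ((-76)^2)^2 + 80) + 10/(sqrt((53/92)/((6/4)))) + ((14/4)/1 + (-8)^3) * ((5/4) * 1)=10 * sqrt(7314)/53 + 1868277411/8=233534692.51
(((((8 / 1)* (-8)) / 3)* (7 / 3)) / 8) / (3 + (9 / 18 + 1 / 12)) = -224 / 129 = -1.74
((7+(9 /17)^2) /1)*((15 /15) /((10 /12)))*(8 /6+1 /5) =13.40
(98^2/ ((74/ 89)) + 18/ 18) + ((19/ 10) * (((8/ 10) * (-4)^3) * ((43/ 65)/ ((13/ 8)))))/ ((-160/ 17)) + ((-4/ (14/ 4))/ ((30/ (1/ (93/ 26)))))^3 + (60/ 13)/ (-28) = 336414868346684110742/ 29112210035488125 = 11555.80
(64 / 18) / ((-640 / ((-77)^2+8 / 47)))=-278671 / 8460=-32.94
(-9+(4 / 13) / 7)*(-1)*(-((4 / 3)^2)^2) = -208640 / 7371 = -28.31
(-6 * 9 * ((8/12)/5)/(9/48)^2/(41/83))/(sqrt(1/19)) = -84992 * sqrt(19)/205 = -1807.18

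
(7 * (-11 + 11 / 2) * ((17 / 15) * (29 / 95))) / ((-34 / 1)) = 2233 / 5700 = 0.39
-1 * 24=-24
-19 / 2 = -9.50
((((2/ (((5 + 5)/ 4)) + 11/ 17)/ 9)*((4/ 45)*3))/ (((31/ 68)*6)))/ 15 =328/ 313875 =0.00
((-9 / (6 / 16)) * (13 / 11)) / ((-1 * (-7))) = -312 / 77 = -4.05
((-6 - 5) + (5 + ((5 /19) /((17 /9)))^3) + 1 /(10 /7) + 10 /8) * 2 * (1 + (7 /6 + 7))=-10001702799 /134793068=-74.20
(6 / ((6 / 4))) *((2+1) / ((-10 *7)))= -6 / 35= -0.17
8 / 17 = 0.47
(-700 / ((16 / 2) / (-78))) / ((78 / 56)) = 4900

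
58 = 58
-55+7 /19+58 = 64 /19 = 3.37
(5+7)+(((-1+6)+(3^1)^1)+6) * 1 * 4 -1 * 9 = 59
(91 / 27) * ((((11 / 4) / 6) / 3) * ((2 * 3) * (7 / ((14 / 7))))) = 7007 / 648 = 10.81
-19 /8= -2.38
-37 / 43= -0.86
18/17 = 1.06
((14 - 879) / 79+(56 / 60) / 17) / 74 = -219469 / 1490730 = -0.15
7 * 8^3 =3584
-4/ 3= -1.33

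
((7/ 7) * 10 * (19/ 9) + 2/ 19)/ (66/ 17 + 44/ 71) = 2189498/ 464607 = 4.71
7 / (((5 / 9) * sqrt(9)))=21 / 5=4.20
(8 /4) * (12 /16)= 3 /2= 1.50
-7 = -7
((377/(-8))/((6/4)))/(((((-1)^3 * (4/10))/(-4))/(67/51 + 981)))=-47217365/153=-308610.23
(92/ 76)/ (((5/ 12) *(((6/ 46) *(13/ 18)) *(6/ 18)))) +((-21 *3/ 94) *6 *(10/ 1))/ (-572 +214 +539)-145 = -52.70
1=1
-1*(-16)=16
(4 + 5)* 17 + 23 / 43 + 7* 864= 266666 / 43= 6201.53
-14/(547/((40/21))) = -80/1641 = -0.05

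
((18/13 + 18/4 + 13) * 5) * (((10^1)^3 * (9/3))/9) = 31474.36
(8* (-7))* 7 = -392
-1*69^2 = -4761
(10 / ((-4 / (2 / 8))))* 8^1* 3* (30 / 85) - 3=-141 / 17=-8.29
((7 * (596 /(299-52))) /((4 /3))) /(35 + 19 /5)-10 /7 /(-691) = 76154045 /231779366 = 0.33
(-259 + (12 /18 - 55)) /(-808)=0.39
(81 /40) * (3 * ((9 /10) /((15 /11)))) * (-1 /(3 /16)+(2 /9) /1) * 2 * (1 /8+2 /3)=-129789 /4000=-32.45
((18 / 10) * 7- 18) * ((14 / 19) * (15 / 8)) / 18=-63 / 152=-0.41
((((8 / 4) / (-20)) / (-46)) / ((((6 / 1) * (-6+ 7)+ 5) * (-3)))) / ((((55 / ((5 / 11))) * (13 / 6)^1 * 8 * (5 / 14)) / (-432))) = 378 / 9949225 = 0.00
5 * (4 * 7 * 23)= 3220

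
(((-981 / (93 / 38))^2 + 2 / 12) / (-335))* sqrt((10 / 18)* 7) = -926433817* sqrt(35) / 5794830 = -945.82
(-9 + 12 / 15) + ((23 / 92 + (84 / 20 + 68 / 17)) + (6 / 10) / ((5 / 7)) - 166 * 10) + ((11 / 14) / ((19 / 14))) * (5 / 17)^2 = -910879981 / 549100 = -1658.86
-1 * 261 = -261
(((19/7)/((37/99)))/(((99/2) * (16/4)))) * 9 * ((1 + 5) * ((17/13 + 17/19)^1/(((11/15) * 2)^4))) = 46473750/49296247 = 0.94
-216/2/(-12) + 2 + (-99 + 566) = 478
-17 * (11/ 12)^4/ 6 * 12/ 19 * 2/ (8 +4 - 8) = -0.63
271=271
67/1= 67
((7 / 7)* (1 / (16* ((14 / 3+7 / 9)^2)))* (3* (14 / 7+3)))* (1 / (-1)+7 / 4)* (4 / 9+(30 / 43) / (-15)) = 4455 / 471968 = 0.01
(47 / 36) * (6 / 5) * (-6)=-47 / 5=-9.40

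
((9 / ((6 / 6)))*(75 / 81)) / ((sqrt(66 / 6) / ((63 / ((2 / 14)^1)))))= 3675*sqrt(11) / 11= 1108.05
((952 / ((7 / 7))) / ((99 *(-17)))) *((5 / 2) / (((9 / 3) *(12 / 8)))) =-280 / 891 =-0.31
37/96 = 0.39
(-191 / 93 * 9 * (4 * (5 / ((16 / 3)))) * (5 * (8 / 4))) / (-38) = 42975 / 2356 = 18.24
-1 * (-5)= 5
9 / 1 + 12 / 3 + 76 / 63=895 / 63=14.21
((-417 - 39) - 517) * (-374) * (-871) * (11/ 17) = -205090886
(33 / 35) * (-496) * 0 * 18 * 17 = 0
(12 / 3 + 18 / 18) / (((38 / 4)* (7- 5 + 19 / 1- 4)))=10 / 323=0.03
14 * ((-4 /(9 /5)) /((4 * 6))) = -35 /27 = -1.30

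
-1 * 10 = -10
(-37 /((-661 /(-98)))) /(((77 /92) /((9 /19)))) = -428904 /138149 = -3.10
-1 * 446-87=-533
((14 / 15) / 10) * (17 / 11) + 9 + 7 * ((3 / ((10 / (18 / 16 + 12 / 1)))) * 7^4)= 873664529 / 13200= 66186.71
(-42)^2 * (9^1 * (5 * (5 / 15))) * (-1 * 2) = -52920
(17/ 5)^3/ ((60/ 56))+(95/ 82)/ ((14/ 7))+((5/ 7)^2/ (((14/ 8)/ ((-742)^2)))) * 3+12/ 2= 1036614123611/ 2152500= 481586.12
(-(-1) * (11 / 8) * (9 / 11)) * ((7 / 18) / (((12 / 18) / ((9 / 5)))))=189 / 160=1.18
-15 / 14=-1.07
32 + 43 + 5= 80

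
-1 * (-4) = 4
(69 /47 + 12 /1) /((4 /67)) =42411 /188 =225.59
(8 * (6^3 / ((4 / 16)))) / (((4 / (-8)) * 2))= -6912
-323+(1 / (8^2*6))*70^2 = -29783 / 96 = -310.24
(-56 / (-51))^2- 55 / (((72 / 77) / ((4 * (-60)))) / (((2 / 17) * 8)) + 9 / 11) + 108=362079892 / 8695143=41.64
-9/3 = -3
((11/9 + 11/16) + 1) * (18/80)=419/640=0.65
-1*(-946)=946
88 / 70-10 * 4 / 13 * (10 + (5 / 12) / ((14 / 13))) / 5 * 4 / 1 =-33184 / 1365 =-24.31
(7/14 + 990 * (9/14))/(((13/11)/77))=1078957/26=41498.35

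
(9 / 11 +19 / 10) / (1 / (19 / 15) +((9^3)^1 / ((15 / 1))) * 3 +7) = 5681 / 321002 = 0.02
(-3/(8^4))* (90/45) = -3/2048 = -0.00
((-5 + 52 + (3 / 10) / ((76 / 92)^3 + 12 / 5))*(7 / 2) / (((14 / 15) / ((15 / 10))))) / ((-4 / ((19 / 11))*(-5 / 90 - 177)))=130696550865 / 202263745376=0.65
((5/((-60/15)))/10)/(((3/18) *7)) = -3/28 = -0.11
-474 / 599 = -0.79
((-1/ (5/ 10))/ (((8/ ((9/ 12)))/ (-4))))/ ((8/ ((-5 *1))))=-0.47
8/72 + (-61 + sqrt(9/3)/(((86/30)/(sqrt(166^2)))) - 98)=-1430/9 + 2490* sqrt(3)/43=-58.59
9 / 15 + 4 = 4.60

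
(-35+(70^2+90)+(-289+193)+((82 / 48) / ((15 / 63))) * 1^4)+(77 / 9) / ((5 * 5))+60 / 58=254086199 / 52200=4867.55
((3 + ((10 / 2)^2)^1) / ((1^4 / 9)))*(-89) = -22428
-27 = -27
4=4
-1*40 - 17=-57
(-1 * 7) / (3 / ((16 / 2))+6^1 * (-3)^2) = -56 / 435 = -0.13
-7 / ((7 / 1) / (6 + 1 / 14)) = -85 / 14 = -6.07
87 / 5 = 17.40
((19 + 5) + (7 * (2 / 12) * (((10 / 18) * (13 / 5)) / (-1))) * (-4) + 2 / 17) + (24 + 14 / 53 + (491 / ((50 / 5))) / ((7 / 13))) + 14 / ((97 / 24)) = 24739416557 / 165180330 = 149.77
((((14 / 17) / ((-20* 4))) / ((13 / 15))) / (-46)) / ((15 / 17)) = 7 / 23920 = 0.00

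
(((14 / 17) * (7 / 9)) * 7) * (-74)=-50764 / 153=-331.79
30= 30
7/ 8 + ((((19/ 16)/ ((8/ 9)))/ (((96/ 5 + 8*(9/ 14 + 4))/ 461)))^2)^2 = 57954470090657697589604369/ 4059453032398518747136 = 14276.42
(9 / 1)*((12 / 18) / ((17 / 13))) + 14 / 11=1096 / 187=5.86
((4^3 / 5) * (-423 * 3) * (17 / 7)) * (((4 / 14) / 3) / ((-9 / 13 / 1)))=1329536 / 245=5426.68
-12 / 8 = -1.50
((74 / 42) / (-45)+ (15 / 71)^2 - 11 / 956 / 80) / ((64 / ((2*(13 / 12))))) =5055280477 / 27980637511680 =0.00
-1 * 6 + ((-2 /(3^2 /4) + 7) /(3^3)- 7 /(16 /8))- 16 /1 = -12283 /486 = -25.27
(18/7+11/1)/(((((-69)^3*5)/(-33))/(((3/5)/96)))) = 209/122643360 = 0.00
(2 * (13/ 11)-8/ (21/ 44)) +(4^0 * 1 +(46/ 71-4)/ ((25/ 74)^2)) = -438400153/ 10250625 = -42.77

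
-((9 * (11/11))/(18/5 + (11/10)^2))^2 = -810000/231361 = -3.50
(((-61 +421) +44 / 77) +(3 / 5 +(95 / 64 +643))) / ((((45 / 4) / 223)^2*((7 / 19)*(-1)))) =-2128436557319 / 1984500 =-1072530.39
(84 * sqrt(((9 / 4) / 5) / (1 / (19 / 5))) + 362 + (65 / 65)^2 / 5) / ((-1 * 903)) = -0.52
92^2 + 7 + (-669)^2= 456032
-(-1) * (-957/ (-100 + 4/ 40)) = 3190/ 333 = 9.58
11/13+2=37/13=2.85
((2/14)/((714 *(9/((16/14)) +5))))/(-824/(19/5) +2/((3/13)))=-38/509045467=-0.00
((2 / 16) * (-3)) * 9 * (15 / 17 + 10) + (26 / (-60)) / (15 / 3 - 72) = -5019091 / 136680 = -36.72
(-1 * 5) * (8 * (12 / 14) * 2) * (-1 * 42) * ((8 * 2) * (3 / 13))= 138240 / 13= 10633.85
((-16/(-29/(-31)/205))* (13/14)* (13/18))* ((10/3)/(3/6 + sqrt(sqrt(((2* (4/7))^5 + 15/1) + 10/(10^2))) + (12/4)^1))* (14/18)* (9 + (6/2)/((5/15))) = -42100604000/(2349* 35377000^(1/4)* 7^(3/4) + 1342845) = -19835.65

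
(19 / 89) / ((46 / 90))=855 / 2047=0.42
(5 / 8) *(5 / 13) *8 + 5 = 90 / 13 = 6.92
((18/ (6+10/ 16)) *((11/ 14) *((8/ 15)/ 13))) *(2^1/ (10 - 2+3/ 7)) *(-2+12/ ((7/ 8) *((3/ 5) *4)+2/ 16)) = 1275648/ 18089695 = 0.07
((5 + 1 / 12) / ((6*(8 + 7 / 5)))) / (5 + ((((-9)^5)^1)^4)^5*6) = 305 / 5393026430135761316654615962614469543140756022674521846267770023150533935260039523517986929389413224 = 0.00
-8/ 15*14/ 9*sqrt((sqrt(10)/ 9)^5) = -224*10^(1/ 4)/ 6561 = -0.06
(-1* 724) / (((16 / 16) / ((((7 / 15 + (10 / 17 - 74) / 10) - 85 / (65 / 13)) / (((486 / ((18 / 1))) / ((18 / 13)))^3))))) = 35261696 / 15126345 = 2.33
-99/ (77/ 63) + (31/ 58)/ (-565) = -2654401/ 32770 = -81.00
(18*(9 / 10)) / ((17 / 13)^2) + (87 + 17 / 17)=140849 / 1445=97.47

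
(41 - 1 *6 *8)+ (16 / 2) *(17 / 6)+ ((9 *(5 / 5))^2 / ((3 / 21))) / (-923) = 41680 / 2769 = 15.05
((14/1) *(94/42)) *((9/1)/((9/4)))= 376/3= 125.33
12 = 12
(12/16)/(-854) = -3/3416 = -0.00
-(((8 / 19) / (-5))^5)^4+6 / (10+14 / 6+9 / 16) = 1032439456536601634948628410070093674221856 / 2219027859708876430672370626354217529296875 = 0.47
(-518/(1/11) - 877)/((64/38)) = -124925/32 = -3903.91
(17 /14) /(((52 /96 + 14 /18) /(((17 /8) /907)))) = 2601 /1206310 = 0.00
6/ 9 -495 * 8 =-11878/ 3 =-3959.33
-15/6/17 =-5/34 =-0.15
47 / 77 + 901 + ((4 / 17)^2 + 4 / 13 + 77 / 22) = 905.47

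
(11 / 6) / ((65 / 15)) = 11 / 26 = 0.42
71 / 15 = 4.73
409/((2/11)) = 4499/2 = 2249.50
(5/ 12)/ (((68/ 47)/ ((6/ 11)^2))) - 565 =-4648115/ 8228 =-564.91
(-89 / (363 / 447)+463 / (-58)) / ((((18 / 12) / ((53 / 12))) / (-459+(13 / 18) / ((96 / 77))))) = 34643561899483 / 218287872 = 158705.85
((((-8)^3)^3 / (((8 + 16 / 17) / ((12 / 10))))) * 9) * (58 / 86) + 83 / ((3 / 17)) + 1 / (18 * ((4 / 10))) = -16079080409027 / 147060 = -109336872.09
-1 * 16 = -16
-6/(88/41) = -123/44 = -2.80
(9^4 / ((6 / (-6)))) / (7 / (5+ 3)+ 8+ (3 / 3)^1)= -52488 / 79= -664.41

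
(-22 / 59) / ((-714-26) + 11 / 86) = 1892 / 3754111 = 0.00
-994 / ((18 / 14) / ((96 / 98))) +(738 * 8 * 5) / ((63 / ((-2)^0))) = -288.76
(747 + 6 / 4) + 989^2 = 1957739 / 2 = 978869.50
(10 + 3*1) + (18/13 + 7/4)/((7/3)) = 5221/364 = 14.34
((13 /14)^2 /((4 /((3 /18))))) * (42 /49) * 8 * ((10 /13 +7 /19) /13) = 281 /13034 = 0.02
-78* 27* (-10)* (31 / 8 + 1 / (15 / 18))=213759 / 2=106879.50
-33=-33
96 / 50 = 48 / 25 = 1.92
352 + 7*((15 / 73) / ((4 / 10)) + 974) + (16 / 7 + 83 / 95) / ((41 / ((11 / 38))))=271281527089 / 37816555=7173.62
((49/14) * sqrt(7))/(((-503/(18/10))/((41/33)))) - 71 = -71 - 861 * sqrt(7)/55330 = -71.04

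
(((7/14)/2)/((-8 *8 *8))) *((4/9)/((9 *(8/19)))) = -19/331776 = -0.00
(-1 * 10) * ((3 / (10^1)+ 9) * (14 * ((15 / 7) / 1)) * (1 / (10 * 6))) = -93 / 2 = -46.50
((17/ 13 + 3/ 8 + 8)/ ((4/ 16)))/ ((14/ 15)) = 15105/ 364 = 41.50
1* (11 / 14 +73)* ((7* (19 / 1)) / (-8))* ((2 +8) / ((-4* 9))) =98135 / 288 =340.75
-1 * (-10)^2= -100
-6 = -6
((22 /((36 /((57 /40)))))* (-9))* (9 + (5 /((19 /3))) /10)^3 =-271019925 /46208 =-5865.22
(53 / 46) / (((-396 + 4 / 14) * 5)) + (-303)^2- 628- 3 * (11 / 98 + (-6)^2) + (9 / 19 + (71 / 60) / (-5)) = 40514241626744 / 444855075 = 91072.90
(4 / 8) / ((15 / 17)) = 17 / 30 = 0.57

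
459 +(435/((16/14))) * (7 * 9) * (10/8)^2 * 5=24038127/128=187797.87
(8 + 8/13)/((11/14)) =10.97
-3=-3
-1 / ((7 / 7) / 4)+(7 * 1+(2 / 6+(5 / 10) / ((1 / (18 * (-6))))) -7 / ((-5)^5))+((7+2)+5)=-343729 / 9375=-36.66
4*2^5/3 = 128/3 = 42.67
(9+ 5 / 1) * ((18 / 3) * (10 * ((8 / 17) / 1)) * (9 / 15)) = 237.18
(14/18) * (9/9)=7/9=0.78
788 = 788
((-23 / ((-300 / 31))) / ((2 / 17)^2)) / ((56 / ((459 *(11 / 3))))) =115597977 / 22400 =5160.62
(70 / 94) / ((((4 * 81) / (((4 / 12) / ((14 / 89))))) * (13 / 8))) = 445 / 148473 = 0.00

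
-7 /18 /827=-7 /14886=-0.00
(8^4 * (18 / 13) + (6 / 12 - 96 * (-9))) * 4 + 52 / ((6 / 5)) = 1021288 / 39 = 26186.87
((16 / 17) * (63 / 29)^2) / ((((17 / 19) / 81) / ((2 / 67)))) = 12.00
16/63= 0.25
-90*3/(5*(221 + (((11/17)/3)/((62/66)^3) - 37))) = -27348138/93318017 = -0.29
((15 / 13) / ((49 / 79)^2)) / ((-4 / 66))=-3089295 / 62426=-49.49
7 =7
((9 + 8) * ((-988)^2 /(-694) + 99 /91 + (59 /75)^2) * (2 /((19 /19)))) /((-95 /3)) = 8483975794492 /5624653125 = 1508.36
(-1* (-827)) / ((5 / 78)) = 64506 / 5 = 12901.20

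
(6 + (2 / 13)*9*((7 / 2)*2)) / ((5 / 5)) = 204 / 13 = 15.69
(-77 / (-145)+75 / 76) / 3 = 16727 / 33060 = 0.51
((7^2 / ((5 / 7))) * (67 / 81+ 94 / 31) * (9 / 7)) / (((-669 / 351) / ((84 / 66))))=-7856758 / 34565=-227.30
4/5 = 0.80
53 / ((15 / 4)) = 212 / 15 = 14.13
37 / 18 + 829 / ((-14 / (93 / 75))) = -112408 / 1575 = -71.37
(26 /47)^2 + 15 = 33811 /2209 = 15.31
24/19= 1.26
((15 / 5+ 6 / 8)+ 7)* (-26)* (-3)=1677 / 2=838.50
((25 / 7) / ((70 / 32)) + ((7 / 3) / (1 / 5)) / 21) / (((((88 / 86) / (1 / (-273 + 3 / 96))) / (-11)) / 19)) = 1.64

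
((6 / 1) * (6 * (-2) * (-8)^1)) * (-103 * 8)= -474624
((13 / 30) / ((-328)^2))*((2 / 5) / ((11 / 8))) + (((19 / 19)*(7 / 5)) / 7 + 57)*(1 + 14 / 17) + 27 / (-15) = 19333450181 / 188608200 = 102.51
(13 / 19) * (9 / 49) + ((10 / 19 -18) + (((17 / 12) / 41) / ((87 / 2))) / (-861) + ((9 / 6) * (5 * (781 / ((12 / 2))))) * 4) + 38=9621016254511 / 2450807226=3925.65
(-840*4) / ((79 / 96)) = -322560 / 79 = -4083.04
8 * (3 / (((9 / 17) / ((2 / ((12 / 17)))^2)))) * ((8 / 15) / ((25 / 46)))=3615968 / 10125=357.13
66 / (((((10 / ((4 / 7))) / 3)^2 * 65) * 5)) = 2376 / 398125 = 0.01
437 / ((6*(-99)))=-437 / 594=-0.74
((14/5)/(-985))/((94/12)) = -0.00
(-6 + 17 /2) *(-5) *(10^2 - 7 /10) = -4965 /4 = -1241.25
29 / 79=0.37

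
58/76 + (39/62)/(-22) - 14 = -343787/25916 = -13.27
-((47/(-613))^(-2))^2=-141202341361/4879681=-28936.80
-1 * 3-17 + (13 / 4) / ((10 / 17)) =-579 / 40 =-14.48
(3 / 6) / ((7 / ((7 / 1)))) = 1 / 2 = 0.50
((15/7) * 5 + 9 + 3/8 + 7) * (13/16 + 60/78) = 71299/1664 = 42.85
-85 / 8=-10.62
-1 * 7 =-7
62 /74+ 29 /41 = 2344 /1517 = 1.55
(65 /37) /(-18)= -65 /666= -0.10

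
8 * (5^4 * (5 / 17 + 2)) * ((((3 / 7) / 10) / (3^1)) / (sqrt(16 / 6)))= 4875 * sqrt(6) / 119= 100.35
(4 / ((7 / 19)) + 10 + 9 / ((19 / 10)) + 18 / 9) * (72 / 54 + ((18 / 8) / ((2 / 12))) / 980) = 2907007 / 78204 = 37.17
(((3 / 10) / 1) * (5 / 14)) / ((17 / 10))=15 / 238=0.06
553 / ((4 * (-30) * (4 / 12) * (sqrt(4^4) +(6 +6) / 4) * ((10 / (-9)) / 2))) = 1.31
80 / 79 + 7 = 633 / 79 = 8.01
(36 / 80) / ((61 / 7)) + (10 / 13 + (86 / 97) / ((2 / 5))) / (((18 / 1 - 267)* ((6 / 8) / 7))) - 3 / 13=-111489473 / 383066580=-0.29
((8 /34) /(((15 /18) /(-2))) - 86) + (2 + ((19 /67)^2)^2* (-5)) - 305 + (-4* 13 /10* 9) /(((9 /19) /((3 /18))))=-2086572925373 /5138535855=-406.06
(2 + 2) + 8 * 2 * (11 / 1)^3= 21300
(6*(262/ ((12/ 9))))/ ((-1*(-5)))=1179/ 5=235.80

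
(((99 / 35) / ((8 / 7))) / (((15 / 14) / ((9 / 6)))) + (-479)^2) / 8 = 45888893 / 1600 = 28680.56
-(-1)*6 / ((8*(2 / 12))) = 9 / 2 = 4.50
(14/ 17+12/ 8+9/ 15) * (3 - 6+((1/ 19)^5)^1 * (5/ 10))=-7383726721/ 841873660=-8.77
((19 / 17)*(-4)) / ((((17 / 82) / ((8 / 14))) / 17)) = -24928 / 119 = -209.48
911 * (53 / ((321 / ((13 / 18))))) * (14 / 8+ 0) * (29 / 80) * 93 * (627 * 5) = 825546644923 / 41088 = 20092159.39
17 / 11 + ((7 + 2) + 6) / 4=233 / 44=5.30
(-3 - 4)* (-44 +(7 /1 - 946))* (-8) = -55048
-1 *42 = -42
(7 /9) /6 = 7 /54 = 0.13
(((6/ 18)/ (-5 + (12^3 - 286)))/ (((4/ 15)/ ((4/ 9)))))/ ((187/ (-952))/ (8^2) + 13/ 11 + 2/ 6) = 197120/ 770966307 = 0.00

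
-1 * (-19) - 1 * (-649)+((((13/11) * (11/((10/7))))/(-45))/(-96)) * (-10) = 2885669/4320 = 667.98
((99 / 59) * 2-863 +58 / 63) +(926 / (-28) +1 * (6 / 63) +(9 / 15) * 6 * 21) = -816.10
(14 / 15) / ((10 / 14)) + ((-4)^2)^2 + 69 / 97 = 1877081 / 7275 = 258.02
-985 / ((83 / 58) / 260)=-14853800 / 83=-178961.45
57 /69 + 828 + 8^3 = 30839 /23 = 1340.83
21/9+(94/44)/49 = 7687/3234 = 2.38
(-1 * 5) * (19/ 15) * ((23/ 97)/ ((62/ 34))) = -7429/ 9021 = -0.82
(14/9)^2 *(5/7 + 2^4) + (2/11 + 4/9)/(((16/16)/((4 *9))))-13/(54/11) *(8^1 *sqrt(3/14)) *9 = 6236/99-286 *sqrt(42)/21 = -25.27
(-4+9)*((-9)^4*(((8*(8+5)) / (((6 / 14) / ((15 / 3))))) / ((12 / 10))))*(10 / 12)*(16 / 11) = 442260000 / 11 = 40205454.55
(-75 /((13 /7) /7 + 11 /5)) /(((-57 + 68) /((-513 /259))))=1346625 /245828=5.48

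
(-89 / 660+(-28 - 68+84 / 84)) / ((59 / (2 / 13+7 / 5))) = -2.51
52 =52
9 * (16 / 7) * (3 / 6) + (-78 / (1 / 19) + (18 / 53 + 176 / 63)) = -4903592 / 3339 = -1468.58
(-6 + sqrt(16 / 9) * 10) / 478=11 / 717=0.02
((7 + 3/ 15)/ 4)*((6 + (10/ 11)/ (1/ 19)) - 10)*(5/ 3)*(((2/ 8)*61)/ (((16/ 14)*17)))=93513/ 2992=31.25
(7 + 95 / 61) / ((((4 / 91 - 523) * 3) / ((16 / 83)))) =-2912 / 2769461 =-0.00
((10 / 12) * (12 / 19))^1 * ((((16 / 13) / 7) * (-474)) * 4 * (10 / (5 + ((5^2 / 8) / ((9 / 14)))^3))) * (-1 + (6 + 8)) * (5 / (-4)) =35383910400 / 148764623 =237.85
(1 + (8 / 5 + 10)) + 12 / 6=73 / 5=14.60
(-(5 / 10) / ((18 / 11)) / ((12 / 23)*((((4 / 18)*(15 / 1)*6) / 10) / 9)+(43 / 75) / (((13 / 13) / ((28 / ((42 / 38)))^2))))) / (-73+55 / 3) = 56925 / 3748557184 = 0.00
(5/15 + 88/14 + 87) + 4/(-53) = 104114/1113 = 93.54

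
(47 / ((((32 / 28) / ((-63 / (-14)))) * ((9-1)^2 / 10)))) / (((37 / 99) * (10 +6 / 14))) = 10259865 / 1382912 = 7.42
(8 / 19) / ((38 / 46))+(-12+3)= -8.49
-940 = -940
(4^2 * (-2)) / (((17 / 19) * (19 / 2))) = -64 / 17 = -3.76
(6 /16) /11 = 3 /88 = 0.03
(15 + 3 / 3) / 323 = 16 / 323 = 0.05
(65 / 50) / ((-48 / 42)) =-91 / 80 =-1.14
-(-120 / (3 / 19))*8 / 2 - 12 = 3028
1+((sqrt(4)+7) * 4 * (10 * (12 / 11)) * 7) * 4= 120971 / 11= 10997.36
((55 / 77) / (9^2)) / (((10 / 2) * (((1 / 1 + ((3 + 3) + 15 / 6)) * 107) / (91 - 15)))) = 8 / 60669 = 0.00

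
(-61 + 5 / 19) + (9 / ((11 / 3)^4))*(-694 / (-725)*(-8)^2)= -11634186634 / 201679775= -57.69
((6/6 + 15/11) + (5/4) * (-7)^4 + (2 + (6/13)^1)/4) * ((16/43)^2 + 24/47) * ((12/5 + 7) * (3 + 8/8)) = 8812052632/120185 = 73320.74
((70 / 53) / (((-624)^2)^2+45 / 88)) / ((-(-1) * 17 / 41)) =36080 / 1717306373932119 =0.00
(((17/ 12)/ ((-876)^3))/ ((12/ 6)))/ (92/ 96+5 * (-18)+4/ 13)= 221/ 18610448794560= 0.00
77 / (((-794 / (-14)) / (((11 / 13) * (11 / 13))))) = 65219 / 67093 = 0.97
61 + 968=1029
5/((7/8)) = 40/7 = 5.71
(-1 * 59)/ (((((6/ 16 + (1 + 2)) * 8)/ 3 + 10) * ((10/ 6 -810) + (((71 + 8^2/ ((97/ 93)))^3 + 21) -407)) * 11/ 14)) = -1130801847/ 663143324063891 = -0.00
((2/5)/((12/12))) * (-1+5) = 8/5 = 1.60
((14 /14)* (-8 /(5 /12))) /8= -12 /5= -2.40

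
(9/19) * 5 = 45/19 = 2.37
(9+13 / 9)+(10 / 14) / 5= 667 / 63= 10.59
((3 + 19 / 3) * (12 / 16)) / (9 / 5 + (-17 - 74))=-35 / 446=-0.08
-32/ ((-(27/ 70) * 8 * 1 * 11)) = 280/ 297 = 0.94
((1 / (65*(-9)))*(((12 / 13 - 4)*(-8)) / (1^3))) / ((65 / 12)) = -256 / 32955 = -0.01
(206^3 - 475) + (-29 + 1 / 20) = 174826241 / 20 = 8741312.05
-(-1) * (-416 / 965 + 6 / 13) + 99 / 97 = 1279009 / 1216865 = 1.05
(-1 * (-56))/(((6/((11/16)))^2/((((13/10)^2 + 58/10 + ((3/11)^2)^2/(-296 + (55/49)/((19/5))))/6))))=2348090292107/2558317132800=0.92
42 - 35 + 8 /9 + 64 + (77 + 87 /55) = 150.47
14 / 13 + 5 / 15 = 55 / 39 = 1.41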